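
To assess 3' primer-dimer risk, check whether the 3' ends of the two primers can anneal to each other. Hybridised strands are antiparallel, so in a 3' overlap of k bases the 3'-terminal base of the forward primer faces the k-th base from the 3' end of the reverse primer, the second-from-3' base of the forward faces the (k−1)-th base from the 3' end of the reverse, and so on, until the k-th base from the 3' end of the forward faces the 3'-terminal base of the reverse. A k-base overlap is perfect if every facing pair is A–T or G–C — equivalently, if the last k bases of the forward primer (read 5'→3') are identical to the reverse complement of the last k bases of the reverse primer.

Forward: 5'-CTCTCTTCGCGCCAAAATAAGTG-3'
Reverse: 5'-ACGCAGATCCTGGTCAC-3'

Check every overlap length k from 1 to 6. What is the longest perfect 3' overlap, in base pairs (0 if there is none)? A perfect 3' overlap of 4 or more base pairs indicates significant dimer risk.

Last 6 bases (5'→3') — forward …TAAGTG, reverse …GGTCAC.
Reverse complement of the reverse primer's last 6 bases: GTGACC; its first k bases are the reverse complement of the reverse primer's last k bases, so a perfect k-base overlap needs the forward primer's last k bases to equal them.
Comparing (forward last k vs required): k=1: G vs G ✓; k=2: TG vs GT ✗; k=3: GTG vs GTG ✓; k=4: AGTG vs GTGA ✗; k=5: AAGTG vs GTGAC ✗; k=6: TAAGTG vs GTGACC ✗.
Perfect overlaps at k = 1, 3; the largest is 3.

Longest perfect overlap: 3 complementary base pairs; below the dimer-risk threshold (threshold 4).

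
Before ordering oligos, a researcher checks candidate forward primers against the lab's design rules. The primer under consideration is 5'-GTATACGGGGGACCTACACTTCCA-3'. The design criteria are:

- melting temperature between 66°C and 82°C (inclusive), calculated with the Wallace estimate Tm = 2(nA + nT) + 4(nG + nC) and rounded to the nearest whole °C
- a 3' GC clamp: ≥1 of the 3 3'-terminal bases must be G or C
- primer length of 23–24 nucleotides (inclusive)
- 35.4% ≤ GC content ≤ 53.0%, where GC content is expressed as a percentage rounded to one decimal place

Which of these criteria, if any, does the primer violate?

Base counts: A=6, T=5, G=6, C=7 (length 24).
Tm: Tm = 2·11 + 4·13 = 74°C ✓
GC clamp: 3' end CCA has 2 G/C ✓
length: length 24 ✓
GC content: GC 13/24 = 54.2%, outside 35.4–53.0% ✗

Fails: GC content.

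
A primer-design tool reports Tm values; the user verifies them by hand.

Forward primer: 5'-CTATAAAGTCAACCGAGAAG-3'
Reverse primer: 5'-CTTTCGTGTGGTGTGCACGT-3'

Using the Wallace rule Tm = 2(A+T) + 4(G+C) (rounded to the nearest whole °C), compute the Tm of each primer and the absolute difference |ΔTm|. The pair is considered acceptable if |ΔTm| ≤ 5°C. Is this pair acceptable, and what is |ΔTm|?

Forward: A=9 T=3 G=4 C=4 → Tm = 2·12 + 4·8 = 56°C.
Reverse: A=1 T=8 G=7 C=4 → Tm = 2·9 + 4·11 = 62°C.
|ΔTm| = |56 − 62| = 6°C, > 5°C.

|ΔTm| = 6°C; the pair is not acceptable.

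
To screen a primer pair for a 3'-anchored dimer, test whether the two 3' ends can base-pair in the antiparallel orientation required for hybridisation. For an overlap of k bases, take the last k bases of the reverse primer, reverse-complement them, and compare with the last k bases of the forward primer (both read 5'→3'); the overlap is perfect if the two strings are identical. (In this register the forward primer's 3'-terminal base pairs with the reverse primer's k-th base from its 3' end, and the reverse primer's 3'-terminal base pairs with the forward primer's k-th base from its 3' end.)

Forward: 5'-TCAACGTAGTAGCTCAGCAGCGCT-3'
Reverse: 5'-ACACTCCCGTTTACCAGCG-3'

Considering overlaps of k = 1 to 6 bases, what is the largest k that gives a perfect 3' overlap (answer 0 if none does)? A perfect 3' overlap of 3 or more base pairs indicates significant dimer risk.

Longest perfect overlap: 4 complementary base pairs; significant dimer risk (threshold 3).

Last 6 bases (5'→3') — forward …AGCGCT, reverse …CCAGCG.
Reverse complement of the reverse primer's last 6 bases: CGCTGG; its first k bases are the reverse complement of the reverse primer's last k bases, so a perfect k-base overlap needs the forward primer's last k bases to equal them.
Comparing (forward last k vs required): k=1: T vs C ✗; k=2: CT vs CG ✗; k=3: GCT vs CGC ✗; k=4: CGCT vs CGCT ✓; k=5: GCGCT vs CGCTG ✗; k=6: AGCGCT vs CGCTGG ✗.
Only k = 4 is perfect, so the longest perfect 3' overlap is 4.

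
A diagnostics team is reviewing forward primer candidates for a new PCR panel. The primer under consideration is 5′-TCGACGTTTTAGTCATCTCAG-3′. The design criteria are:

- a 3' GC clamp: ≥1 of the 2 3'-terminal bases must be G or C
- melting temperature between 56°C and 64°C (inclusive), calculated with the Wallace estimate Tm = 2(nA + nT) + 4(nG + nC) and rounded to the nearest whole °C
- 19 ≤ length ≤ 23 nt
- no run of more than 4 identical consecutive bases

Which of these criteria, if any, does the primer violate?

Meets all criteria.

Base counts: A=4, T=8, G=4, C=5 (length 21).
GC clamp: 3' end AG has 1 G/C ✓
Tm: Tm = 2·12 + 4·9 = 60°C ✓
length: length 21 ✓
homopolymer run: longest run = 4 ✓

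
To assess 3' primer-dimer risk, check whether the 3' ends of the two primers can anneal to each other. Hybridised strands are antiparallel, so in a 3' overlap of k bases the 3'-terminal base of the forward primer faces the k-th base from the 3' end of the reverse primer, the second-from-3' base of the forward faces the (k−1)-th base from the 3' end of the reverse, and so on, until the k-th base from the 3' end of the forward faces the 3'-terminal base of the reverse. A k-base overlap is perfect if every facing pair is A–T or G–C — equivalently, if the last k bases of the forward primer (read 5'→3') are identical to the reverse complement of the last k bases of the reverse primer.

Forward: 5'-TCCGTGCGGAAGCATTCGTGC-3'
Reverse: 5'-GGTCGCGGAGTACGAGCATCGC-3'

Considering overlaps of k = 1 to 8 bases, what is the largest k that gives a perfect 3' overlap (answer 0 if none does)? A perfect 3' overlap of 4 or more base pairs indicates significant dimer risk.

Longest perfect overlap: 2 complementary base pairs; below the dimer-risk threshold (threshold 4).

Last 8 bases (5'→3') — forward …ATTCGTGC, reverse …AGCATCGC.
Reverse complement of the reverse primer's last 8 bases: GCGATGCT; its first k bases are the reverse complement of the reverse primer's last k bases, so a perfect k-base overlap needs the forward primer's last k bases to equal them.
Comparing (forward last k vs required): k=1: C vs G ✗; k=2: GC vs GC ✓; k=3: TGC vs GCG ✗; k=4: GTGC vs GCGA ✗; k=5: CGTGC vs GCGAT ✗; k=6: TCGTGC vs GCGATG ✗; k=7: TTCGTGC vs GCGATGC ✗; k=8: ATTCGTGC vs GCGATGCT ✗.
Only k = 2 is perfect, so the longest perfect 3' overlap is 2.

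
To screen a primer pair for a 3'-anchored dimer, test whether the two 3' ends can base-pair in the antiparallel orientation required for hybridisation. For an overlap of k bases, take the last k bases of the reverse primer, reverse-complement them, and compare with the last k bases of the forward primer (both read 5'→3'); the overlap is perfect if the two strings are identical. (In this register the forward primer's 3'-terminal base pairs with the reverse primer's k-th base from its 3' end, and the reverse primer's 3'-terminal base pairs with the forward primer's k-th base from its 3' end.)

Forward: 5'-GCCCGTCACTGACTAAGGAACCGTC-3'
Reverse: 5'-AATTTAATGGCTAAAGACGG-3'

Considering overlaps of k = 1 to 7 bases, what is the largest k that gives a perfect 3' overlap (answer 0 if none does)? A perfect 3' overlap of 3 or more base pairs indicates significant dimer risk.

Last 7 bases (5'→3') — forward …AACCGTC, reverse …AAGACGG.
Reverse complement of the reverse primer's last 7 bases: CCGTCTT; its first k bases are the reverse complement of the reverse primer's last k bases, so a perfect k-base overlap needs the forward primer's last k bases to equal them.
Comparing (forward last k vs required): k=1: C vs C ✓; k=2: TC vs CC ✗; k=3: GTC vs CCG ✗; k=4: CGTC vs CCGT ✗; k=5: CCGTC vs CCGTC ✓; k=6: ACCGTC vs CCGTCT ✗; k=7: AACCGTC vs CCGTCTT ✗.
Perfect overlaps at k = 1, 5; the largest is 5.

Longest perfect overlap: 5 complementary base pairs; significant dimer risk (threshold 3).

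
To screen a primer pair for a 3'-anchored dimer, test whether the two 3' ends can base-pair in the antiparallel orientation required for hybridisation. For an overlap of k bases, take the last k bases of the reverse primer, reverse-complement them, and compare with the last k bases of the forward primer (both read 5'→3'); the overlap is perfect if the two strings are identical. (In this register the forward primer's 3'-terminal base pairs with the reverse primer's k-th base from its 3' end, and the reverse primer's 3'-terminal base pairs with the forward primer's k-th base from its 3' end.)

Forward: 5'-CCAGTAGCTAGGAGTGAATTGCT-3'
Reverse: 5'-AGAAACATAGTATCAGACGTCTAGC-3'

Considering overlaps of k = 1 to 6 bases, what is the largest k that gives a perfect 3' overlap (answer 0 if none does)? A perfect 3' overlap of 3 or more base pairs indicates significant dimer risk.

Longest perfect overlap: 3 complementary base pairs; significant dimer risk (threshold 3).

Last 6 bases (5'→3') — forward …ATTGCT, reverse …TCTAGC.
Reverse complement of the reverse primer's last 6 bases: GCTAGA; its first k bases are the reverse complement of the reverse primer's last k bases, so a perfect k-base overlap needs the forward primer's last k bases to equal them.
Comparing (forward last k vs required): k=1: T vs G ✗; k=2: CT vs GC ✗; k=3: GCT vs GCT ✓; k=4: TGCT vs GCTA ✗; k=5: TTGCT vs GCTAG ✗; k=6: ATTGCT vs GCTAGA ✗.
Only k = 3 is perfect, so the longest perfect 3' overlap is 3.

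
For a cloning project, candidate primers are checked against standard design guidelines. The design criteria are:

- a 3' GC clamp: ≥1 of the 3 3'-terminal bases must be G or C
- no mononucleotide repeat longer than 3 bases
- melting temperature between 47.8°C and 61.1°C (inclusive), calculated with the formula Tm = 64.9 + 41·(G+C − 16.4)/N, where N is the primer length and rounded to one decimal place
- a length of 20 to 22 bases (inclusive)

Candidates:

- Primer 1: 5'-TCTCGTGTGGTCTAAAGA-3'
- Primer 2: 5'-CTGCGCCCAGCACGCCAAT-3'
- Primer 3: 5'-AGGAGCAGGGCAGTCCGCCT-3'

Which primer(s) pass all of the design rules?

Primer 3 only.

Primer 1 (18 nt, A=4 T=6 G=5 C=3): 3' end AGA has 1 G/C ✓; longest run = 3 ✓; Tm = 64.9 + 41·(8 − 16.4)/18 = 45.8°C, outside 47.8–61.1°C ✗; length 18, outside 20–22 ✗ — fails.
Primer 2 (19 nt, A=4 T=2 G=4 C=9): 3' end AAT has 0 G/C, need ≥1 ✗; longest run = 3 ✓; Tm = 64.9 + 41·(13 − 16.4)/19 = 57.6°C ✓; length 19, outside 20–22 ✗ — fails.
Primer 3 (20 nt, A=4 T=2 G=8 C=6): 3' end CCT has 2 G/C ✓; longest run = 3 ✓; Tm = 64.9 + 41·(14 − 16.4)/20 = 60.0°C ✓; length 20 ✓ — passes.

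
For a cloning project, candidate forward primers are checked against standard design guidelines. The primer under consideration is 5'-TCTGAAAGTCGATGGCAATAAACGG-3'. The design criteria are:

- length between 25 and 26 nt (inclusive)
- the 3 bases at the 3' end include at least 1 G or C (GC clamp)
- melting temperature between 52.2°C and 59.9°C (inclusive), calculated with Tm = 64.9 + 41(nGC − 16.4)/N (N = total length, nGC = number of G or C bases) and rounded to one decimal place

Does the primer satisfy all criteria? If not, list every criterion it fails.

Base counts: A=9, T=5, G=7, C=4 (length 25).
length: length 25 ✓
GC clamp: 3' end CGG has 3 G/C ✓
Tm: Tm = 64.9 + 41·(11 − 16.4)/25 = 56.0°C ✓

Meets all criteria.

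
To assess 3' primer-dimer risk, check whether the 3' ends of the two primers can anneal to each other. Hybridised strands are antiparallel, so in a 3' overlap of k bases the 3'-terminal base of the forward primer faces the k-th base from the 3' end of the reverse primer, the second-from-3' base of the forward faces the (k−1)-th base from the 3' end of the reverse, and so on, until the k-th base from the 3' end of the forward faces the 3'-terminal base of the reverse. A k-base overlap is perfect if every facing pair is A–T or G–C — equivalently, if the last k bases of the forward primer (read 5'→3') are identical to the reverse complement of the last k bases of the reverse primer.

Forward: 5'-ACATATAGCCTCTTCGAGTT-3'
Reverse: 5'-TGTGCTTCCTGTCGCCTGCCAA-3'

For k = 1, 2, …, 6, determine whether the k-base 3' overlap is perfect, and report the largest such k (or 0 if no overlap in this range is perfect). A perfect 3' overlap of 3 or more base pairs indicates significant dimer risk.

Longest perfect overlap: 2 complementary base pairs; below the dimer-risk threshold (threshold 3).

Last 6 bases (5'→3') — forward …CGAGTT, reverse …TGCCAA.
Reverse complement of the reverse primer's last 6 bases: TTGGCA; its first k bases are the reverse complement of the reverse primer's last k bases, so a perfect k-base overlap needs the forward primer's last k bases to equal them.
Comparing (forward last k vs required): k=1: T vs T ✓; k=2: TT vs TT ✓; k=3: GTT vs TTG ✗; k=4: AGTT vs TTGG ✗; k=5: GAGTT vs TTGGC ✗; k=6: CGAGTT vs TTGGCA ✗.
Perfect overlaps at k = 1, 2; the largest is 2.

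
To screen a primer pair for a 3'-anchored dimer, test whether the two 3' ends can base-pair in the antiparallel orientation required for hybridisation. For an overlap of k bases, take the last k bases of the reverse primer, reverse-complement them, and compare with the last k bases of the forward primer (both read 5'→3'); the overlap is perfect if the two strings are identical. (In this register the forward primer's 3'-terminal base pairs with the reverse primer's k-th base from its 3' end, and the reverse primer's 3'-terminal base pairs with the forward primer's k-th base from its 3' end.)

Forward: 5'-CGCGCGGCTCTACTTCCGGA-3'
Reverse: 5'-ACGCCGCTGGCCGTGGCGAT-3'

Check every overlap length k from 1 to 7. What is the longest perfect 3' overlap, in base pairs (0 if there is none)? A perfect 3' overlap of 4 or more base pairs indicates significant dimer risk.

Last 7 bases (5'→3') — forward …TTCCGGA, reverse …TGGCGAT.
Reverse complement of the reverse primer's last 7 bases: ATCGCCA; its first k bases are the reverse complement of the reverse primer's last k bases, so a perfect k-base overlap needs the forward primer's last k bases to equal them.
Comparing (forward last k vs required): k=1: A vs A ✓; k=2: GA vs AT ✗; k=3: GGA vs ATC ✗; k=4: CGGA vs ATCG ✗; k=5: CCGGA vs ATCGC ✗; k=6: TCCGGA vs ATCGCC ✗; k=7: TTCCGGA vs ATCGCCA ✗.
Only k = 1 is perfect, so the longest perfect 3' overlap is 1.

Longest perfect overlap: 1 complementary base pair; below the dimer-risk threshold (threshold 4).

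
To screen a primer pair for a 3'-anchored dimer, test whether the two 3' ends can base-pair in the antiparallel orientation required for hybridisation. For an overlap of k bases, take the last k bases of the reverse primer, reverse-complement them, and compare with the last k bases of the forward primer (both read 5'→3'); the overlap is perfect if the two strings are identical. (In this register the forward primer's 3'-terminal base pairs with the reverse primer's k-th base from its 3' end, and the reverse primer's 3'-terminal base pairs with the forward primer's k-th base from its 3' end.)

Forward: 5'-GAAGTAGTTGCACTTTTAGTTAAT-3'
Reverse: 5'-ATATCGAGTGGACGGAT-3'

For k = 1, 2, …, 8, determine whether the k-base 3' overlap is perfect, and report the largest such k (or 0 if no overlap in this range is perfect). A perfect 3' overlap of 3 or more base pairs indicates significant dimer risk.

Last 8 bases (5'→3') — forward …TAGTTAAT, reverse …GGACGGAT.
Reverse complement of the reverse primer's last 8 bases: ATCCGTCC; its first k bases are the reverse complement of the reverse primer's last k bases, so a perfect k-base overlap needs the forward primer's last k bases to equal them.
Comparing (forward last k vs required): k=1: T vs A ✗; k=2: AT vs AT ✓; k=3: AAT vs ATC ✗; k=4: TAAT vs ATCC ✗; k=5: TTAAT vs ATCCG ✗; k=6: GTTAAT vs ATCCGT ✗; k=7: AGTTAAT vs ATCCGTC ✗; k=8: TAGTTAAT vs ATCCGTCC ✗.
Only k = 2 is perfect, so the longest perfect 3' overlap is 2.

Longest perfect overlap: 2 complementary base pairs; below the dimer-risk threshold (threshold 3).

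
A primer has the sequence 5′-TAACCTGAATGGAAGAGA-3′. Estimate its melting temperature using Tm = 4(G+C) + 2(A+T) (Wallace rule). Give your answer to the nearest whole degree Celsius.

50°C

Base counts: A=8, T=3, G=5, C=2 (length 18).
Tm = 2·(8+3) + 4·(5+2) = 2·11 + 4·7 = 22 + 28 = 50°C.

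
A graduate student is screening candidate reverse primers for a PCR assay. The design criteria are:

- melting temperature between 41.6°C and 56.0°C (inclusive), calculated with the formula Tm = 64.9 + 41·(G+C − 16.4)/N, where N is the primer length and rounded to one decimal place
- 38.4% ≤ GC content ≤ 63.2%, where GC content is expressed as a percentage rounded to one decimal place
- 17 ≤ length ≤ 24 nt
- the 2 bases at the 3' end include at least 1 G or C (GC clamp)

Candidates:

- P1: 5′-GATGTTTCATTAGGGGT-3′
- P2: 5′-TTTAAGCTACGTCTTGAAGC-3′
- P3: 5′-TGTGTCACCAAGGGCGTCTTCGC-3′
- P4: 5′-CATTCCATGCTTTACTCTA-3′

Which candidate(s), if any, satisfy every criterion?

P1 and P2.

P1 (17 nt, A=3 T=7 G=6 C=1): Tm = 64.9 + 41·(7 − 16.4)/17 = 42.2°C ✓; GC 7/17 = 41.2% ✓; length 17 ✓; 3' end GT has 1 G/C ✓ — passes.
P2 (20 nt, A=5 T=7 G=4 C=4): Tm = 64.9 + 41·(8 − 16.4)/20 = 47.7°C ✓; GC 8/20 = 40.0% ✓; length 20 ✓; 3' end GC has 2 G/C ✓ — passes.
P3 (23 nt, A=3 T=6 G=7 C=7): Tm = 64.9 + 41·(14 − 16.4)/23 = 60.6°C, outside 41.6–56.0°C ✗; GC 14/23 = 60.9% ✓; length 23 ✓; 3' end GC has 2 G/C ✓ — fails.
P4 (19 nt, A=4 T=8 G=1 C=6): Tm = 64.9 + 41·(7 − 16.4)/19 = 44.6°C ✓; GC 7/19 = 36.8%, outside 38.4–63.2% ✗; length 19 ✓; 3' end TA has 0 G/C, need ≥1 ✗ — fails.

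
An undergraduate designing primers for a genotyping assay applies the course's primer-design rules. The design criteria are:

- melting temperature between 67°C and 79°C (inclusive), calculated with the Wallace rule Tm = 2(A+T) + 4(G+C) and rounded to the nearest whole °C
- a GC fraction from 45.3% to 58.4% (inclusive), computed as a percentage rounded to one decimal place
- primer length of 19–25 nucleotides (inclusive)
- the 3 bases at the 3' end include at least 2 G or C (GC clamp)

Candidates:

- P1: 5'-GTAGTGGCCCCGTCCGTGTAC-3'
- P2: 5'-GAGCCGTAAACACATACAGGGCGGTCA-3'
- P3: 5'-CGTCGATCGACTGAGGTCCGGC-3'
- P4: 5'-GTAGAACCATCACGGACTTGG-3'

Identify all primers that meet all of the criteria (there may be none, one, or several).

None of the candidates satisfy all criteria.

P1 (21 nt, A=2 T=5 G=7 C=7): Tm = 2·7 + 4·14 = 70°C ✓; GC 14/21 = 66.7%, outside 45.3–58.4% ✗; length 21 ✓; 3' end TAC has 1 G/C, need ≥2 ✗ — fails.
P2 (27 nt, A=9 T=3 G=8 C=7): Tm = 2·12 + 4·15 = 84°C, outside 67–79°C ✗; GC 15/27 = 55.6% ✓; length 27, outside 19–25 ✗; 3' end TCA has 1 G/C, need ≥2 ✗ — fails.
P3 (22 nt, A=3 T=4 G=8 C=7): Tm = 2·7 + 4·15 = 74°C ✓; GC 15/22 = 68.2%, outside 45.3–58.4% ✗; length 22 ✓; 3' end GGC has 3 G/C ✓ — fails.
P4 (21 nt, A=6 T=4 G=6 C=5): Tm = 2·10 + 4·11 = 64°C, outside 67–79°C ✗; GC 11/21 = 52.4% ✓; length 21 ✓; 3' end TGG has 2 G/C ✓ — fails.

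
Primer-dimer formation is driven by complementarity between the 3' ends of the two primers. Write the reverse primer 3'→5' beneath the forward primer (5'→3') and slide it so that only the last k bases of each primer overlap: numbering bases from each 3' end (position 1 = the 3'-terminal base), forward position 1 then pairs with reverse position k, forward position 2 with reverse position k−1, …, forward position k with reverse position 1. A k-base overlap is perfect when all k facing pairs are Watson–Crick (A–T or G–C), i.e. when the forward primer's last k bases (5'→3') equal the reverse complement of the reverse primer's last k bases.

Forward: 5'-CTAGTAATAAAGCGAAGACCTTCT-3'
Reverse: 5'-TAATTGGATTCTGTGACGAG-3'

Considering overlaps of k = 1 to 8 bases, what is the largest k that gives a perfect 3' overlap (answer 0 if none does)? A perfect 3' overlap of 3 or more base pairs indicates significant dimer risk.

Longest perfect overlap: 2 complementary base pairs; below the dimer-risk threshold (threshold 3).

Last 8 bases (5'→3') — forward …GACCTTCT, reverse …GTGACGAG.
Reverse complement of the reverse primer's last 8 bases: CTCGTCAC; its first k bases are the reverse complement of the reverse primer's last k bases, so a perfect k-base overlap needs the forward primer's last k bases to equal them.
Comparing (forward last k vs required): k=1: T vs C ✗; k=2: CT vs CT ✓; k=3: TCT vs CTC ✗; k=4: TTCT vs CTCG ✗; k=5: CTTCT vs CTCGT ✗; k=6: CCTTCT vs CTCGTC ✗; k=7: ACCTTCT vs CTCGTCA ✗; k=8: GACCTTCT vs CTCGTCAC ✗.
Only k = 2 is perfect, so the longest perfect 3' overlap is 2.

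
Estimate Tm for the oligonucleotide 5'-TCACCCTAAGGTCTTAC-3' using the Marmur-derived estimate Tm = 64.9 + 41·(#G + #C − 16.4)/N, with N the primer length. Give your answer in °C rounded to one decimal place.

Base counts: A=4, T=5, G=2, C=6; G+C = 8, N = 17.
Tm = 64.9 + 41·(8 − 16.4)/17 = 64.9 + -344.40/17 = 44.6°C.

44.6°C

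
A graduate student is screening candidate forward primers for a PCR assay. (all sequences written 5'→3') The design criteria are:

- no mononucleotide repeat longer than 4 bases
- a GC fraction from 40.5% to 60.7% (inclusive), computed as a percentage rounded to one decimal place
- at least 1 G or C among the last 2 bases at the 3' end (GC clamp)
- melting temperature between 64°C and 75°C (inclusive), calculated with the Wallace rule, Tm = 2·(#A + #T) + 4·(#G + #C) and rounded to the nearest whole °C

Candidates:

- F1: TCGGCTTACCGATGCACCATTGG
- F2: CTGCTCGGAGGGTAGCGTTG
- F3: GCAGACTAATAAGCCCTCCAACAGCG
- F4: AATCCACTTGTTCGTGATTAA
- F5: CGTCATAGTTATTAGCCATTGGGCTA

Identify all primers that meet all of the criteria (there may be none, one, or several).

F1 only.

F1 (23 nt, A=4 T=6 G=6 C=7): longest run = 2 ✓; GC 13/23 = 56.5% ✓; 3' end GG has 2 G/C ✓; Tm = 2·10 + 4·13 = 72°C ✓ — passes.
F2 (20 nt, A=2 T=5 G=9 C=4): longest run = 3 ✓; GC 13/20 = 65.0%, outside 40.5–60.7% ✗; 3' end TG has 1 G/C ✓; Tm = 2·7 + 4·13 = 66°C ✓ — fails.
F3 (26 nt, A=9 T=3 G=5 C=9): longest run = 3 ✓; GC 14/26 = 53.8% ✓; 3' end CG has 2 G/C ✓; Tm = 2·12 + 4·14 = 80°C, outside 64–75°C ✗ — fails.
F4 (21 nt, A=6 T=8 G=3 C=4): longest run = 2 ✓; GC 7/21 = 33.3%, outside 40.5–60.7% ✗; 3' end AA has 0 G/C, need ≥1 ✗; Tm = 2·14 + 4·7 = 56°C, outside 64–75°C ✗ — fails.
F5 (26 nt, A=6 T=9 G=6 C=5): longest run = 3 ✓; GC 11/26 = 42.3% ✓; 3' end TA has 0 G/C, need ≥1 ✗; Tm = 2·15 + 4·11 = 74°C ✓ — fails.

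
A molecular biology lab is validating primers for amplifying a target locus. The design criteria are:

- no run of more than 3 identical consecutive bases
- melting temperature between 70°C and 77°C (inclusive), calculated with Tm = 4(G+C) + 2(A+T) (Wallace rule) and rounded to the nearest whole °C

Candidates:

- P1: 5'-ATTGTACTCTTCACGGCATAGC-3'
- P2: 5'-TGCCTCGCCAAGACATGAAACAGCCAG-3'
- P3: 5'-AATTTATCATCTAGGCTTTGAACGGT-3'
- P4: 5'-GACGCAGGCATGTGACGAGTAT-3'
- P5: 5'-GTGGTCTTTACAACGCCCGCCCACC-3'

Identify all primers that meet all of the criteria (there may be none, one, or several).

P1 (22 nt, A=5 T=7 G=4 C=6): longest run = 2 ✓; Tm = 2·12 + 4·10 = 64°C, outside 70–77°C ✗ — fails.
P2 (27 nt, A=9 T=3 G=6 C=9): longest run = 3 ✓; Tm = 2·12 + 4·15 = 84°C, outside 70–77°C ✗ — fails.
P3 (26 nt, A=7 T=10 G=5 C=4): longest run = 3 ✓; Tm = 2·17 + 4·9 = 70°C ✓ — passes.
P4 (22 nt, A=6 T=4 G=8 C=4): longest run = 2 ✓; Tm = 2·10 + 4·12 = 68°C, outside 70–77°C ✗ — fails.
P5 (25 nt, A=4 T=5 G=5 C=11): longest run = 3 ✓; Tm = 2·9 + 4·16 = 82°C, outside 70–77°C ✗ — fails.

P3 only.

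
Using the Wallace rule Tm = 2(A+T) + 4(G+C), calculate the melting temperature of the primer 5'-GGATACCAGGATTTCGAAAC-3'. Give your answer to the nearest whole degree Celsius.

Base counts: A=7, T=4, G=5, C=4 (length 20).
Tm = 2·(7+4) + 4·(5+4) = 2·11 + 4·9 = 22 + 36 = 58°C.

58°C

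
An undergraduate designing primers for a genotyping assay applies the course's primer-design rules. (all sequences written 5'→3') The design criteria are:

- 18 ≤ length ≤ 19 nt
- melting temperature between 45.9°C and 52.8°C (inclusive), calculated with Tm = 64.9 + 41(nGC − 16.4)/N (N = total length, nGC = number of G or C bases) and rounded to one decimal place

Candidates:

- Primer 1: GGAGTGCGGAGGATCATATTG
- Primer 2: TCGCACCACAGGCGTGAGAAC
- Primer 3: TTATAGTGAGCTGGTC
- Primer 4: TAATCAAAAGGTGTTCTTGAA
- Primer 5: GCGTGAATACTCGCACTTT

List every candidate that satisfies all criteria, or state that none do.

Primer 1 (21 nt, A=5 T=5 G=9 C=2): length 21, outside 18–19 ✗; Tm = 64.9 + 41·(11 − 16.4)/21 = 54.4°C, outside 45.9–52.8°C ✗ — fails.
Primer 2 (21 nt, A=6 T=2 G=6 C=7): length 21, outside 18–19 ✗; Tm = 64.9 + 41·(13 − 16.4)/21 = 58.3°C, outside 45.9–52.8°C ✗ — fails.
Primer 3 (16 nt, A=3 T=6 G=5 C=2): length 16, outside 18–19 ✗; Tm = 64.9 + 41·(7 − 16.4)/16 = 40.8°C, outside 45.9–52.8°C ✗ — fails.
Primer 4 (21 nt, A=8 T=7 G=4 C=2): length 21, outside 18–19 ✗; Tm = 64.9 + 41·(6 − 16.4)/21 = 44.6°C, outside 45.9–52.8°C ✗ — fails.
Primer 5 (19 nt, A=4 T=6 G=4 C=5): length 19 ✓; Tm = 64.9 + 41·(9 − 16.4)/19 = 48.9°C ✓ — passes.

Primer 5 only.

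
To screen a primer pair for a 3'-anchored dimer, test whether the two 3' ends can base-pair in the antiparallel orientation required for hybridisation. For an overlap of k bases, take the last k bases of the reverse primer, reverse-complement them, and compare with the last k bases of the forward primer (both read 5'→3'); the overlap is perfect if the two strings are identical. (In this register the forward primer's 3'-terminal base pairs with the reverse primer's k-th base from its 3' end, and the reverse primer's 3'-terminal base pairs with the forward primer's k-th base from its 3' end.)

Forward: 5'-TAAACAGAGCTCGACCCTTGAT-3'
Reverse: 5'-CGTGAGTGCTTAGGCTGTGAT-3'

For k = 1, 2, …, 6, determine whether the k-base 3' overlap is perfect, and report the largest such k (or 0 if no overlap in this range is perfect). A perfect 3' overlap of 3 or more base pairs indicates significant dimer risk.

Longest perfect overlap: 2 complementary base pairs; below the dimer-risk threshold (threshold 3).

Last 6 bases (5'→3') — forward …CTTGAT, reverse …TGTGAT.
Reverse complement of the reverse primer's last 6 bases: ATCACA; its first k bases are the reverse complement of the reverse primer's last k bases, so a perfect k-base overlap needs the forward primer's last k bases to equal them.
Comparing (forward last k vs required): k=1: T vs A ✗; k=2: AT vs AT ✓; k=3: GAT vs ATC ✗; k=4: TGAT vs ATCA ✗; k=5: TTGAT vs ATCAC ✗; k=6: CTTGAT vs ATCACA ✗.
Only k = 2 is perfect, so the longest perfect 3' overlap is 2.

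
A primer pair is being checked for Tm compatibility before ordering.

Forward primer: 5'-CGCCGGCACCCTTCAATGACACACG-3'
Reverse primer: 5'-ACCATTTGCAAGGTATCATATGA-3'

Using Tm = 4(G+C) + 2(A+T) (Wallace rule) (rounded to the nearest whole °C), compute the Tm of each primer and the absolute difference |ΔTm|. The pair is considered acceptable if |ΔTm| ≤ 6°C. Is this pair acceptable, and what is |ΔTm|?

|ΔTm| = 20°C; the pair is not acceptable.

Forward: A=6 T=3 G=5 C=11 → Tm = 2·9 + 4·16 = 82°C.
Reverse: A=8 T=7 G=4 C=4 → Tm = 2·15 + 4·8 = 62°C.
|ΔTm| = |82 − 62| = 20°C, > 6°C.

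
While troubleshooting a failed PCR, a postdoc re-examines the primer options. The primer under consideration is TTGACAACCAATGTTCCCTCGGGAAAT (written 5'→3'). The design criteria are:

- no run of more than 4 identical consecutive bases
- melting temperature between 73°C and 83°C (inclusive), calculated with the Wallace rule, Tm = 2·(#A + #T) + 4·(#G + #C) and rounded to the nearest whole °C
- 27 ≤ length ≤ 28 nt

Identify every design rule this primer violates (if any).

Meets all criteria.

Base counts: A=8, T=7, G=5, C=7 (length 27).
homopolymer run: longest run = 3 ✓
Tm: Tm = 2·15 + 4·12 = 78°C ✓
length: length 27 ✓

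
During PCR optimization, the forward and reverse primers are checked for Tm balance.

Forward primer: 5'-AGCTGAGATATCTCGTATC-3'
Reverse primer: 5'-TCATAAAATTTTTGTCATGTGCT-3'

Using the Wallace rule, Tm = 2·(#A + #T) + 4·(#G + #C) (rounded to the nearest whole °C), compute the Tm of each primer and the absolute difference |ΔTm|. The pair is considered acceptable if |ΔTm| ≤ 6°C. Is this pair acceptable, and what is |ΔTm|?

|ΔTm| = 4°C; the pair is acceptable.

Forward: A=5 T=6 G=4 C=4 → Tm = 2·11 + 4·8 = 54°C.
Reverse: A=6 T=11 G=3 C=3 → Tm = 2·17 + 4·6 = 58°C.
|ΔTm| = |54 − 58| = 4°C, ≤ 6°C.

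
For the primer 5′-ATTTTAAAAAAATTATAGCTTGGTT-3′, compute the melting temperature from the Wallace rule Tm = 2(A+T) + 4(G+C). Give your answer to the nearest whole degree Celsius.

58°C

Base counts: A=10, T=11, G=3, C=1 (length 25).
Tm = 2·(10+11) + 4·(3+1) = 2·21 + 4·4 = 42 + 16 = 58°C.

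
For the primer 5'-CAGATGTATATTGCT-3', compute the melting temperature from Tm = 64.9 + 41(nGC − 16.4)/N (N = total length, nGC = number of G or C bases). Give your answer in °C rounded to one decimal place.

33.7°C

Base counts: A=4, T=6, G=3, C=2; G+C = 5, N = 15.
Tm = 64.9 + 41·(5 − 16.4)/15 = 64.9 + -467.40/15 = 33.7°C.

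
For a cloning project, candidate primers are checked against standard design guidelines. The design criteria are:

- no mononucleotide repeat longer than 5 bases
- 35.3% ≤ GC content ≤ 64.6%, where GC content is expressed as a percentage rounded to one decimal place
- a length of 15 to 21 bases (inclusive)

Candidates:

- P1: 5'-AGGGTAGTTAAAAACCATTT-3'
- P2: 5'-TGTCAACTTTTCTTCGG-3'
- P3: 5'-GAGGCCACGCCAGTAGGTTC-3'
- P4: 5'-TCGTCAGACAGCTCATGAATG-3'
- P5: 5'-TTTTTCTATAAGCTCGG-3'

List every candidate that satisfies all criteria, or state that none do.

P2, P4 and P5.

P1 (20 nt, A=8 T=6 G=4 C=2): longest run = 5 ✓; GC 6/20 = 30.0%, outside 35.3–64.6% ✗; length 20 ✓ — fails.
P2 (17 nt, A=2 T=8 G=3 C=4): longest run = 4 ✓; GC 7/17 = 41.2% ✓; length 17 ✓ — passes.
P3 (20 nt, A=4 T=3 G=7 C=6): longest run = 2 ✓; GC 13/20 = 65.0%, outside 35.3–64.6% ✗; length 20 ✓ — fails.
P4 (21 nt, A=6 T=5 G=5 C=5): longest run = 2 ✓; GC 10/21 = 47.6% ✓; length 21 ✓ — passes.
P5 (17 nt, A=3 T=8 G=3 C=3): longest run = 5 ✓; GC 6/17 = 35.3% ✓; length 17 ✓ — passes.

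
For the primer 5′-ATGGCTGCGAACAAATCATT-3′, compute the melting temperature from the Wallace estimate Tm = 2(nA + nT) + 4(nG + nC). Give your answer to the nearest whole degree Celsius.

Base counts: A=7, T=5, G=4, C=4 (length 20).
Tm = 2·(7+5) + 4·(4+4) = 2·12 + 4·8 = 24 + 32 = 56°C.

56°C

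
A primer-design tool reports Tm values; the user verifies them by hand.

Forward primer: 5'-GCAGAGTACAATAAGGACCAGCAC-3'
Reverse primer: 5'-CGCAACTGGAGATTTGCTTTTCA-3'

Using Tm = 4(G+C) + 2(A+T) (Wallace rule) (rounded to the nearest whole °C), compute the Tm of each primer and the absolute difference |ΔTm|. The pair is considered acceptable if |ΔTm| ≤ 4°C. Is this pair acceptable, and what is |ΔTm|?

|ΔTm| = 6°C; the pair is not acceptable.

Forward: A=10 T=2 G=6 C=6 → Tm = 2·12 + 4·12 = 72°C.
Reverse: A=5 T=8 G=5 C=5 → Tm = 2·13 + 4·10 = 66°C.
|ΔTm| = |72 − 66| = 6°C, > 4°C.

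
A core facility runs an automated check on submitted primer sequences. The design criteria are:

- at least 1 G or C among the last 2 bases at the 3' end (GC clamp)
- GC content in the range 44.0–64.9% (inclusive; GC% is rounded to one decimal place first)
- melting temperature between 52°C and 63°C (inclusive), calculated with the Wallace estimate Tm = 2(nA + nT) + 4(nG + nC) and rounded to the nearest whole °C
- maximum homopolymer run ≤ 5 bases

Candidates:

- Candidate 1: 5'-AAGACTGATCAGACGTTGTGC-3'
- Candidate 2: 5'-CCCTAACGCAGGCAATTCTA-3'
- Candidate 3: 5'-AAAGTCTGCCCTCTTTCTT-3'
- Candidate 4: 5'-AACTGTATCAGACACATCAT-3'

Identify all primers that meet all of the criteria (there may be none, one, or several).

Candidate 1 only.

Candidate 1 (21 nt, A=6 T=5 G=6 C=4): 3' end GC has 2 G/C ✓; GC 10/21 = 47.6% ✓; Tm = 2·11 + 4·10 = 62°C ✓; longest run = 2 ✓ — passes.
Candidate 2 (20 nt, A=6 T=4 G=3 C=7): 3' end TA has 0 G/C, need ≥1 ✗; GC 10/20 = 50.0% ✓; Tm = 2·10 + 4·10 = 60°C ✓; longest run = 3 ✓ — fails.
Candidate 3 (19 nt, A=3 T=8 G=2 C=6): 3' end TT has 0 G/C, need ≥1 ✗; GC 8/19 = 42.1%, outside 44.0–64.9% ✗; Tm = 2·11 + 4·8 = 54°C ✓; longest run = 3 ✓ — fails.
Candidate 4 (20 nt, A=8 T=5 G=2 C=5): 3' end AT has 0 G/C, need ≥1 ✗; GC 7/20 = 35.0%, outside 44.0–64.9% ✗; Tm = 2·13 + 4·7 = 54°C ✓; longest run = 2 ✓ — fails.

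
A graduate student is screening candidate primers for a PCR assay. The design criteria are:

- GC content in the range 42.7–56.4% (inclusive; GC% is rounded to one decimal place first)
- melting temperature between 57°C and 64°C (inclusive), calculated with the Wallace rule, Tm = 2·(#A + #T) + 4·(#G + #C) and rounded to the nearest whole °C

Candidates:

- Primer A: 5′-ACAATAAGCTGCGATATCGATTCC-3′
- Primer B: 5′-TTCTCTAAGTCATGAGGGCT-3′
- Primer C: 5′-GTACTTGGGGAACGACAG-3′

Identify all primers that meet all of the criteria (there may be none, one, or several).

Primer A (24 nt, A=8 T=6 G=4 C=6): GC 10/24 = 41.7%, outside 42.7–56.4% ✗; Tm = 2·14 + 4·10 = 68°C, outside 57–64°C ✗ — fails.
Primer B (20 nt, A=4 T=7 G=5 C=4): GC 9/20 = 45.0% ✓; Tm = 2·11 + 4·9 = 58°C ✓ — passes.
Primer C (18 nt, A=5 T=3 G=7 C=3): GC 10/18 = 55.6% ✓; Tm = 2·8 + 4·10 = 56°C, outside 57–64°C ✗ — fails.

Primer B only.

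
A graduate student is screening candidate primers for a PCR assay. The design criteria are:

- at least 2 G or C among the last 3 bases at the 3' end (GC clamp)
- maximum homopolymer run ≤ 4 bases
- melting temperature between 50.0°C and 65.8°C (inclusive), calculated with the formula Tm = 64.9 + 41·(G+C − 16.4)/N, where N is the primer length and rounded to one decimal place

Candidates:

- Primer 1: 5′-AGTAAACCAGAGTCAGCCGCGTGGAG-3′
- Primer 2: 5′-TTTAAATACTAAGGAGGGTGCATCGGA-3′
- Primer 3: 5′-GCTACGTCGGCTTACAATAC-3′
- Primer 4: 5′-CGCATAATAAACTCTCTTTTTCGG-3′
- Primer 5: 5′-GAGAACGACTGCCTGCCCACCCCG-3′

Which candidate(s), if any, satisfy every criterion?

Primer 1 (26 nt, A=8 T=3 G=9 C=6): 3' end GAG has 2 G/C ✓; longest run = 3 ✓; Tm = 64.9 + 41·(15 − 16.4)/26 = 62.7°C ✓ — passes.
Primer 2 (27 nt, A=9 T=7 G=8 C=3): 3' end GGA has 2 G/C ✓; longest run = 3 ✓; Tm = 64.9 + 41·(11 − 16.4)/27 = 56.7°C ✓ — passes.
Primer 3 (20 nt, A=5 T=5 G=4 C=6): 3' end TAC has 1 G/C, need ≥2 ✗; longest run = 2 ✓; Tm = 64.9 + 41·(10 − 16.4)/20 = 51.8°C ✓ — fails.
Primer 4 (24 nt, A=6 T=9 G=3 C=6): 3' end CGG has 3 G/C ✓; longest run = 5, exceeds 4 ✗; Tm = 64.9 + 41·(9 − 16.4)/24 = 52.3°C ✓ — fails.
Primer 5 (24 nt, A=5 T=2 G=6 C=11): 3' end CCG has 3 G/C ✓; longest run = 4 ✓; Tm = 64.9 + 41·(17 − 16.4)/24 = 65.9°C, outside 50.0–65.8°C ✗ — fails.

Primer 1 and Primer 2.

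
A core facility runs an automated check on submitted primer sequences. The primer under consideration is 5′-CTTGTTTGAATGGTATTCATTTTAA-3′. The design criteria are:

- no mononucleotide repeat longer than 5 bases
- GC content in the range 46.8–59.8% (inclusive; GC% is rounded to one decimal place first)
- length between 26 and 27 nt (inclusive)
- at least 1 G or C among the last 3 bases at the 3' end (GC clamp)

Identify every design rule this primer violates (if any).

Fails: GC content, length, GC clamp.

Base counts: A=6, T=13, G=4, C=2 (length 25).
homopolymer run: longest run = 4 ✓
GC content: GC 6/25 = 24.0%, outside 46.8–59.8% ✗
length: length 25, outside 26–27 ✗
GC clamp: 3' end TAA has 0 G/C, need ≥1 ✗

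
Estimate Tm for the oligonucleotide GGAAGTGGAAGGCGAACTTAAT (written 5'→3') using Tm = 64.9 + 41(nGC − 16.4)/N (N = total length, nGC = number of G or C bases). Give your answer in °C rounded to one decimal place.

53.0°C

Base counts: A=8, T=4, G=8, C=2; G+C = 10, N = 22.
Tm = 64.9 + 41·(10 − 16.4)/22 = 64.9 + -262.40/22 = 53.0°C.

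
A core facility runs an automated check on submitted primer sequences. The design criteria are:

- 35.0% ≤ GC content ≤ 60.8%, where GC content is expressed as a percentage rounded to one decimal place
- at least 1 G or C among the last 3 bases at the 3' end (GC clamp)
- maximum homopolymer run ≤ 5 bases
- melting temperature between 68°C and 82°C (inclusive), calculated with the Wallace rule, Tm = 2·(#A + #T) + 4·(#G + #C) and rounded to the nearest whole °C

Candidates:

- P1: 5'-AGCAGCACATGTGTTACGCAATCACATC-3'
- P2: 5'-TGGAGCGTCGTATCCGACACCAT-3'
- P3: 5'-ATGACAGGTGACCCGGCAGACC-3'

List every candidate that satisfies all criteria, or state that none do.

P1 (28 nt, A=9 T=6 G=5 C=8): GC 13/28 = 46.4% ✓; 3' end ATC has 1 G/C ✓; longest run = 2 ✓; Tm = 2·15 + 4·13 = 82°C ✓ — passes.
P2 (23 nt, A=5 T=5 G=6 C=7): GC 13/23 = 56.5% ✓; 3' end CAT has 1 G/C ✓; longest run = 2 ✓; Tm = 2·10 + 4·13 = 72°C ✓ — passes.
P3 (22 nt, A=6 T=2 G=7 C=7): GC 14/22 = 63.6%, outside 35.0–60.8% ✗; 3' end ACC has 2 G/C ✓; longest run = 3 ✓; Tm = 2·8 + 4·14 = 72°C ✓ — fails.

P1 and P2.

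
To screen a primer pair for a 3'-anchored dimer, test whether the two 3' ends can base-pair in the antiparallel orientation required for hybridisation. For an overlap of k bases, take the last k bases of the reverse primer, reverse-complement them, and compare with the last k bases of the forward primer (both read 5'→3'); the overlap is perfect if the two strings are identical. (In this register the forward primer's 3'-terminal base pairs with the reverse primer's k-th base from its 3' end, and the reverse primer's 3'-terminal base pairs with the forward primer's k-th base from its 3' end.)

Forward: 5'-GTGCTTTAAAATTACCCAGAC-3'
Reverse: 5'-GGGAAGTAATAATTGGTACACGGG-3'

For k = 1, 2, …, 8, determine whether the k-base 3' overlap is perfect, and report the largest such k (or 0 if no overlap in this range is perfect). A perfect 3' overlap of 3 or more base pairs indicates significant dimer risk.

Longest perfect overlap: 1 complementary base pair; below the dimer-risk threshold (threshold 3).

Last 8 bases (5'→3') — forward …ACCCAGAC, reverse …TACACGGG.
Reverse complement of the reverse primer's last 8 bases: CCCGTGTA; its first k bases are the reverse complement of the reverse primer's last k bases, so a perfect k-base overlap needs the forward primer's last k bases to equal them.
Comparing (forward last k vs required): k=1: C vs C ✓; k=2: AC vs CC ✗; k=3: GAC vs CCC ✗; k=4: AGAC vs CCCG ✗; k=5: CAGAC vs CCCGT ✗; k=6: CCAGAC vs CCCGTG ✗; k=7: CCCAGAC vs CCCGTGT ✗; k=8: ACCCAGAC vs CCCGTGTA ✗.
Only k = 1 is perfect, so the longest perfect 3' overlap is 1.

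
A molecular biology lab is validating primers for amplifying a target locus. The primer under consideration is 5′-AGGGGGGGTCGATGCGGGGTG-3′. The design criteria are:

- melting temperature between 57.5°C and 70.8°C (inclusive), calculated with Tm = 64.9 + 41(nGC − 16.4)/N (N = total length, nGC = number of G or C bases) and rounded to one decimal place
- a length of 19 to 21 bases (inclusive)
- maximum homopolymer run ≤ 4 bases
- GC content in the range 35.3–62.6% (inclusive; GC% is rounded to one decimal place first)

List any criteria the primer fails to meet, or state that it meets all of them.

Fails: homopolymer run, GC content.

Base counts: A=2, T=3, G=14, C=2 (length 21).
Tm: Tm = 64.9 + 41·(16 − 16.4)/21 = 64.1°C ✓
length: length 21 ✓
homopolymer run: longest run = 7, exceeds 4 ✗
GC content: GC 16/21 = 76.2%, outside 35.3–62.6% ✗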